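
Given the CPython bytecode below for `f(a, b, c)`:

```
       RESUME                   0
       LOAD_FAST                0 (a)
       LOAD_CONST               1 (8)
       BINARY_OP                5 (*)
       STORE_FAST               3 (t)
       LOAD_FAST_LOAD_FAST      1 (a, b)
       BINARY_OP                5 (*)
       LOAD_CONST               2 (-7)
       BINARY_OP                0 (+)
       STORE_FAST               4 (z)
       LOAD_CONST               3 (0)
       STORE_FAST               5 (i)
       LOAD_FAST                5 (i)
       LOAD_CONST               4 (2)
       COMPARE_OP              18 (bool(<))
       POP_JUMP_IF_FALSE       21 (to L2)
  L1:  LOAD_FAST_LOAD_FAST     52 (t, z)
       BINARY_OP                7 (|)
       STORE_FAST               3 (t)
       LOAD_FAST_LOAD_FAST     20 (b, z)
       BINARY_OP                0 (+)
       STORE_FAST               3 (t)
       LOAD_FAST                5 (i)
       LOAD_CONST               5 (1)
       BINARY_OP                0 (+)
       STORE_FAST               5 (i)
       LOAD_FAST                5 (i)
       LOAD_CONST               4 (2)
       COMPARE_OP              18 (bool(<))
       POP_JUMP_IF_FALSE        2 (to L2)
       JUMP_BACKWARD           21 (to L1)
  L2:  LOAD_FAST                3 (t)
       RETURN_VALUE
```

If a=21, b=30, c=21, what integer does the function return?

LOAD_FAST a → push 21. Stack: [21]
LOAD_CONST → push 8. Stack: [21, 8]
BINARY_OP * → 21 * 8 = 168. Stack: [168]
STORE_FAST t → t=168. Stack: []
LOAD_FAST_LOAD_FAST a,b → push 21,30. Stack: [21, 30]
BINARY_OP * → 21 * 30 = 630. Stack: [630]
LOAD_CONST → push -7. Stack: [630, -7]
BINARY_OP + → 630 + -7 = 623. Stack: [623]
STORE_FAST z → z=623. Stack: []
LOAD_CONST → push 0. Stack: [0]
STORE_FAST i → i=0. Stack: []
LOAD_FAST i → push 0. Stack: [0]
LOAD_CONST → push 2. Stack: [0, 2]
COMPARE_OP bool(<) → 0 vs 2 = True. Stack: [True]
POP_JUMP_IF_FALSE → pop True; no jump. Stack: []
LOAD_FAST_LOAD_FAST t,z → push 168,623. Stack: [168, 623]
BINARY_OP | → 168 | 623 = 751. Stack: [751]
STORE_FAST t → t=751. Stack: []
LOAD_FAST_LOAD_FAST b,z → push 30,623. Stack: [30, 623]
BINARY_OP + → 30 + 623 = 653. Stack: [653]
STORE_FAST t → t=653. Stack: []
LOAD_FAST i → push 0. Stack: [0]
LOAD_CONST → push 1. Stack: [0, 1]
BINARY_OP + → 0 + 1 = 1. Stack: [1]
STORE_FAST i → i=1. Stack: []
LOAD_FAST i → push 1. Stack: [1]
LOAD_CONST → push 2. Stack: [1, 2]
COMPARE_OP bool(<) → 1 vs 2 = True. Stack: [True]
POP_JUMP_IF_FALSE → pop True; no jump. Stack: []
LOAD_FAST_LOAD_FAST t,z → push 653,623. Stack: [653, 623]
BINARY_OP | → 653 | 623 = 751. Stack: [751]
STORE_FAST t → t=751. Stack: []
LOAD_FAST_LOAD_FAST b,z → push 30,623. Stack: [30, 623]
BINARY_OP + → 30 + 623 = 653. Stack: [653]
STORE_FAST t → t=653. Stack: []
LOAD_FAST i → push 1. Stack: [1]
LOAD_CONST → push 1. Stack: [1, 1]
BINARY_OP + → 1 + 1 = 2. Stack: [2]
STORE_FAST i → i=2. Stack: []
LOAD_FAST i → push 2. Stack: [2]
LOAD_CONST → push 2. Stack: [2, 2]
COMPARE_OP bool(<) → 2 vs 2 = False. Stack: [False]
POP_JUMP_IF_FALSE → pop False; jump. Stack: []
LOAD_FAST t → push 653. Stack: [653]
RETURN_VALUE → return 653.

653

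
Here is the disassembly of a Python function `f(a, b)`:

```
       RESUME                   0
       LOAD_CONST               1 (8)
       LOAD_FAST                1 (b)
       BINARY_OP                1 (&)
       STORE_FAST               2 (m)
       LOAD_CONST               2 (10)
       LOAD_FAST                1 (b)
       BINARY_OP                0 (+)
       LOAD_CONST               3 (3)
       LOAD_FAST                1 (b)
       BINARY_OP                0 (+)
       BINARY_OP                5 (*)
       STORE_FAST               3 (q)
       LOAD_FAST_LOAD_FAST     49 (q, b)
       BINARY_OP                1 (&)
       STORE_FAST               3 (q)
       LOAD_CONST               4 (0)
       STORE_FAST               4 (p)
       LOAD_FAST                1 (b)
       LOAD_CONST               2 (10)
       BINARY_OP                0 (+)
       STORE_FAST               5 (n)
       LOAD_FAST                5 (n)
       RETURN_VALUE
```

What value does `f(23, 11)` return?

LOAD_CONST → push 8. Stack: [8]
LOAD_FAST b → push 11. Stack: [8, 11]
BINARY_OP & → 8 & 11 = 8. Stack: [8]
STORE_FAST m → m=8. Stack: []
LOAD_CONST → push 10. Stack: [10]
LOAD_FAST b → push 11. Stack: [10, 11]
BINARY_OP + → 10 + 11 = 21. Stack: [21]
LOAD_CONST → push 3. Stack: [21, 3]
LOAD_FAST b → push 11. Stack: [21, 3, 11]
BINARY_OP + → 3 + 11 = 14. Stack: [21, 14]
BINARY_OP * → 21 * 14 = 294. Stack: [294]
STORE_FAST q → q=294. Stack: []
LOAD_FAST_LOAD_FAST q,b → push 294,11. Stack: [294, 11]
BINARY_OP & → 294 & 11 = 2. Stack: [2]
STORE_FAST q → q=2. Stack: []
LOAD_CONST → push 0. Stack: [0]
STORE_FAST p → p=0. Stack: []
LOAD_FAST b → push 11. Stack: [11]
LOAD_CONST → push 10. Stack: [11, 10]
BINARY_OP + → 11 + 10 = 21. Stack: [21]
STORE_FAST n → n=21. Stack: []
LOAD_FAST n → push 21. Stack: [21]
RETURN_VALUE → return 21.

21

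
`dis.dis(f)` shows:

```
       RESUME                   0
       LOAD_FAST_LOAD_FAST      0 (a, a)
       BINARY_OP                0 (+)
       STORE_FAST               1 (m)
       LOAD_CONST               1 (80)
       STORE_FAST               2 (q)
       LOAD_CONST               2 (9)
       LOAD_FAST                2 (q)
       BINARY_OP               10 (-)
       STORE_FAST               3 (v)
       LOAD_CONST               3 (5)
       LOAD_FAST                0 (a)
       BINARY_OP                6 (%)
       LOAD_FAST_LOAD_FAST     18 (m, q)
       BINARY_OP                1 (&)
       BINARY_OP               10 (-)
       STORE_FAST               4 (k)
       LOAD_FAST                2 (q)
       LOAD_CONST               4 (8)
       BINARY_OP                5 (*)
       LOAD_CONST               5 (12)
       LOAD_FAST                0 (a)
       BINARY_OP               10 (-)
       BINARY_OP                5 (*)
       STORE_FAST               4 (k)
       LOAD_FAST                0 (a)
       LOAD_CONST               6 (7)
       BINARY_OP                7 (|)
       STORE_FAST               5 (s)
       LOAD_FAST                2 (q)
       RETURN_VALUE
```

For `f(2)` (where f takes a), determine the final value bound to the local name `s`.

LOAD_FAST_LOAD_FAST a,a → push 2,2. Stack: [2, 2]
BINARY_OP + → 2 + 2 = 4. Stack: [4]
STORE_FAST m → m=4. Stack: []
LOAD_CONST → push 80. Stack: [80]
STORE_FAST q → q=80. Stack: []
LOAD_CONST → push 9. Stack: [9]
LOAD_FAST q → push 80. Stack: [9, 80]
BINARY_OP - → 9 - 80 = -71. Stack: [-71]
STORE_FAST v → v=-71. Stack: []
LOAD_CONST → push 5. Stack: [5]
LOAD_FAST a → push 2. Stack: [5, 2]
BINARY_OP % → 5 % 2 = 1. Stack: [1]
LOAD_FAST_LOAD_FAST m,q → push 4,80. Stack: [1, 4, 80]
BINARY_OP & → 4 & 80 = 0. Stack: [1, 0]
BINARY_OP - → 1 - 0 = 1. Stack: [1]
STORE_FAST k → k=1. Stack: []
LOAD_FAST q → push 80. Stack: [80]
LOAD_CONST → push 8. Stack: [80, 8]
BINARY_OP * → 80 * 8 = 640. Stack: [640]
LOAD_CONST → push 12. Stack: [640, 12]
LOAD_FAST a → push 2. Stack: [640, 12, 2]
BINARY_OP - → 12 - 2 = 10. Stack: [640, 10]
BINARY_OP * → 640 * 10 = 6400. Stack: [6400]
STORE_FAST k → k=6400. Stack: []
LOAD_FAST a → push 2. Stack: [2]
LOAD_CONST → push 7. Stack: [2, 7]
BINARY_OP | → 2 | 7 = 7. Stack: [7]
STORE_FAST s → s=7. Stack: []
LOAD_FAST q → push 80. Stack: [80]
RETURN_VALUE → return 80.

7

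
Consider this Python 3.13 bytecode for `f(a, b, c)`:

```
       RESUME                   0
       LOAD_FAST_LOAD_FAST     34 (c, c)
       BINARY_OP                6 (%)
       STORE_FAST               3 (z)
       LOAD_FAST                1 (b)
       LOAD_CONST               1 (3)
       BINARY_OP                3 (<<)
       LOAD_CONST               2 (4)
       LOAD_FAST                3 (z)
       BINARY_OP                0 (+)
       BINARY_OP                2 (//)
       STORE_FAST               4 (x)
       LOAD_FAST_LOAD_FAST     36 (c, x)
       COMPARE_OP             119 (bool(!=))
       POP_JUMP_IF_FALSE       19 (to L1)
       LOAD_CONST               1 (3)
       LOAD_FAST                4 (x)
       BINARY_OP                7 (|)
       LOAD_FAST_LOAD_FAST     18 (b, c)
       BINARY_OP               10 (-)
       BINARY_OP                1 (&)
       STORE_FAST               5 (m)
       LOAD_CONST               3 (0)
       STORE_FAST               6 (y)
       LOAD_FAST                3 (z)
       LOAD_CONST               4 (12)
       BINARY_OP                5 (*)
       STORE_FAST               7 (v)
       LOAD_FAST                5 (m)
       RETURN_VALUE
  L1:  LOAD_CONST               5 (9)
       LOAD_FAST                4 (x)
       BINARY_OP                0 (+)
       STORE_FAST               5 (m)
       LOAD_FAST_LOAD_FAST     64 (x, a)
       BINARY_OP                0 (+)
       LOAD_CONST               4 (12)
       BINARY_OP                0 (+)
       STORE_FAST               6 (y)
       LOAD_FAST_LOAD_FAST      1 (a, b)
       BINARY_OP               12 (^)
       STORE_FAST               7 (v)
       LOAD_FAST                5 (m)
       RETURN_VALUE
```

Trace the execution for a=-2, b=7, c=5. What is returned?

LOAD_FAST_LOAD_FAST c,c → push 5,5. Stack: [5, 5]
BINARY_OP % → 5 % 5 = 0. Stack: [0]
STORE_FAST z → z=0. Stack: []
LOAD_FAST b → push 7. Stack: [7]
LOAD_CONST → push 3. Stack: [7, 3]
BINARY_OP << → 7 << 3 = 56. Stack: [56]
LOAD_CONST → push 4. Stack: [56, 4]
LOAD_FAST z → push 0. Stack: [56, 4, 0]
BINARY_OP + → 4 + 0 = 4. Stack: [56, 4]
BINARY_OP // → 56 // 4 = 14. Stack: [14]
STORE_FAST x → x=14. Stack: []
LOAD_FAST_LOAD_FAST c,x → push 5,14. Stack: [5, 14]
COMPARE_OP bool(!=) → 5 vs 14 = True. Stack: [True]
POP_JUMP_IF_FALSE → pop True; no jump. Stack: []
LOAD_CONST → push 3. Stack: [3]
LOAD_FAST x → push 14. Stack: [3, 14]
BINARY_OP | → 3 | 14 = 15. Stack: [15]
LOAD_FAST_LOAD_FAST b,c → push 7,5. Stack: [15, 7, 5]
BINARY_OP - → 7 - 5 = 2. Stack: [15, 2]
BINARY_OP & → 15 & 2 = 2. Stack: [2]
STORE_FAST m → m=2. Stack: []
LOAD_CONST → push 0. Stack: [0]
STORE_FAST y → y=0. Stack: []
LOAD_FAST z → push 0. Stack: [0]
LOAD_CONST → push 12. Stack: [0, 12]
BINARY_OP * → 0 * 12 = 0. Stack: [0]
STORE_FAST v → v=0. Stack: []
LOAD_FAST m → push 2. Stack: [2]
RETURN_VALUE → return 2.

2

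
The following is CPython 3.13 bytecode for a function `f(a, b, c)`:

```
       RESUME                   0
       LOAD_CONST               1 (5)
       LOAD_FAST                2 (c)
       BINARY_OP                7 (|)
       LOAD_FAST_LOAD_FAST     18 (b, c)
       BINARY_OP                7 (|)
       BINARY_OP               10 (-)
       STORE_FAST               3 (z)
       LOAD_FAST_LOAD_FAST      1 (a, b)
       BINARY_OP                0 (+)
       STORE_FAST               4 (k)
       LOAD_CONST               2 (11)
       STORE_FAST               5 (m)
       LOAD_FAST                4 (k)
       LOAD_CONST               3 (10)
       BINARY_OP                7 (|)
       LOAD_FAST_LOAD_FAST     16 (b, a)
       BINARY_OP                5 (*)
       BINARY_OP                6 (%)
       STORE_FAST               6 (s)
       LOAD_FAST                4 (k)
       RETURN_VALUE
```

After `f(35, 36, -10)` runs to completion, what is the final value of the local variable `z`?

1

LOAD_CONST → push 5. Stack: [5]
LOAD_FAST c → push -10. Stack: [5, -10]
BINARY_OP | → 5 | -10 = -9. Stack: [-9]
LOAD_FAST_LOAD_FAST b,c → push 36,-10. Stack: [-9, 36, -10]
BINARY_OP | → 36 | -10 = -10. Stack: [-9, -10]
BINARY_OP - → -9 - -10 = 1. Stack: [1]
STORE_FAST z → z=1. Stack: []
LOAD_FAST_LOAD_FAST a,b → push 35,36. Stack: [35, 36]
BINARY_OP + → 35 + 36 = 71. Stack: [71]
STORE_FAST k → k=71. Stack: []
LOAD_CONST → push 11. Stack: [11]
STORE_FAST m → m=11. Stack: []
LOAD_FAST k → push 71. Stack: [71]
LOAD_CONST → push 10. Stack: [71, 10]
BINARY_OP | → 71 | 10 = 79. Stack: [79]
LOAD_FAST_LOAD_FAST b,a → push 36,35. Stack: [79, 36, 35]
BINARY_OP * → 36 * 35 = 1260. Stack: [79, 1260]
BINARY_OP % → 79 % 1260 = 79. Stack: [79]
STORE_FAST s → s=79. Stack: []
LOAD_FAST k → push 71. Stack: [71]
RETURN_VALUE → return 71.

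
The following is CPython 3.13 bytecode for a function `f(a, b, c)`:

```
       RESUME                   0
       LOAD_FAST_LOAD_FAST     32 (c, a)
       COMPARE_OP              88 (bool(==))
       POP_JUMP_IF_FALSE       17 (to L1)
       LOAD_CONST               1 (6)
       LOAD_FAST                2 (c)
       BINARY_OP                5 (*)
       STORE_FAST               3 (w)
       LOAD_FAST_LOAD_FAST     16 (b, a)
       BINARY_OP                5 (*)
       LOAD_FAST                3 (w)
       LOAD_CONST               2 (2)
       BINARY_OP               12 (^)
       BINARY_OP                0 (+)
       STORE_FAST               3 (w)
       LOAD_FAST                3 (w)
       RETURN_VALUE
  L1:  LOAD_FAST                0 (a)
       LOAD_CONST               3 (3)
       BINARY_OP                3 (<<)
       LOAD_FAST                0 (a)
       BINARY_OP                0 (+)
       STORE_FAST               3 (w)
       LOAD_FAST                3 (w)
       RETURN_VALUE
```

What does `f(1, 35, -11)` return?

LOAD_FAST_LOAD_FAST c,a → push -11,1. Stack: [-11, 1]
COMPARE_OP bool(==) → -11 vs 1 = False. Stack: [False]
POP_JUMP_IF_FALSE → pop False; jump. Stack: []
LOAD_FAST a → push 1. Stack: [1]
LOAD_CONST → push 3. Stack: [1, 3]
BINARY_OP << → 1 << 3 = 8. Stack: [8]
LOAD_FAST a → push 1. Stack: [8, 1]
BINARY_OP + → 8 + 1 = 9. Stack: [9]
STORE_FAST w → w=9. Stack: []
LOAD_FAST w → push 9. Stack: [9]
RETURN_VALUE → return 9.

9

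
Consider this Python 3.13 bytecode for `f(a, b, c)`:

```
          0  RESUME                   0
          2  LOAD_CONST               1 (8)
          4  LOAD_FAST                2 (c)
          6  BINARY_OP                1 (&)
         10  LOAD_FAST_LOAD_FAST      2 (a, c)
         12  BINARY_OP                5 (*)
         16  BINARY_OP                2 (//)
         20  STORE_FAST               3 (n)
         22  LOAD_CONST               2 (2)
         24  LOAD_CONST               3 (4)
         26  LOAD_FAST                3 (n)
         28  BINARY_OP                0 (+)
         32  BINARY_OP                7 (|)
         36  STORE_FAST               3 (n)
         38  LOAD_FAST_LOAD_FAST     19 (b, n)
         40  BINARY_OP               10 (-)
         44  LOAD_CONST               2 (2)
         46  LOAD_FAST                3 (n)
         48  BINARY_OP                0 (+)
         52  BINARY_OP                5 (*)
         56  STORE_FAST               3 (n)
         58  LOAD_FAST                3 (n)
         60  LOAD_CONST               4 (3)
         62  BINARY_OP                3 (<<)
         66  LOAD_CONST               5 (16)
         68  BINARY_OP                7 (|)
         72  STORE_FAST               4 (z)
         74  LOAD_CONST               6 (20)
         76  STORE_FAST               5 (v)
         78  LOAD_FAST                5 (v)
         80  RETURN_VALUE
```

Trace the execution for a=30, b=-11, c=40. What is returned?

20

LOAD_CONST → push 8. Stack: [8]
LOAD_FAST c → push 40. Stack: [8, 40]
BINARY_OP & → 8 & 40 = 8. Stack: [8]
LOAD_FAST_LOAD_FAST a,c → push 30,40. Stack: [8, 30, 40]
BINARY_OP * → 30 * 40 = 1200. Stack: [8, 1200]
BINARY_OP // → 8 // 1200 = 0. Stack: [0]
STORE_FAST n → n=0. Stack: []
LOAD_CONST → push 2. Stack: [2]
LOAD_CONST → push 4. Stack: [2, 4]
LOAD_FAST n → push 0. Stack: [2, 4, 0]
BINARY_OP + → 4 + 0 = 4. Stack: [2, 4]
BINARY_OP | → 2 | 4 = 6. Stack: [6]
STORE_FAST n → n=6. Stack: []
LOAD_FAST_LOAD_FAST b,n → push -11,6. Stack: [-11, 6]
BINARY_OP - → -11 - 6 = -17. Stack: [-17]
LOAD_CONST → push 2. Stack: [-17, 2]
LOAD_FAST n → push 6. Stack: [-17, 2, 6]
BINARY_OP + → 2 + 6 = 8. Stack: [-17, 8]
BINARY_OP * → -17 * 8 = -136. Stack: [-136]
STORE_FAST n → n=-136. Stack: []
LOAD_FAST n → push -136. Stack: [-136]
LOAD_CONST → push 3. Stack: [-136, 3]
BINARY_OP << → -136 << 3 = -1088. Stack: [-1088]
LOAD_CONST → push 16. Stack: [-1088, 16]
BINARY_OP | → -1088 | 16 = -1072. Stack: [-1072]
STORE_FAST z → z=-1072. Stack: []
LOAD_CONST → push 20. Stack: [20]
STORE_FAST v → v=20. Stack: []
LOAD_FAST v → push 20. Stack: [20]
RETURN_VALUE → return 20.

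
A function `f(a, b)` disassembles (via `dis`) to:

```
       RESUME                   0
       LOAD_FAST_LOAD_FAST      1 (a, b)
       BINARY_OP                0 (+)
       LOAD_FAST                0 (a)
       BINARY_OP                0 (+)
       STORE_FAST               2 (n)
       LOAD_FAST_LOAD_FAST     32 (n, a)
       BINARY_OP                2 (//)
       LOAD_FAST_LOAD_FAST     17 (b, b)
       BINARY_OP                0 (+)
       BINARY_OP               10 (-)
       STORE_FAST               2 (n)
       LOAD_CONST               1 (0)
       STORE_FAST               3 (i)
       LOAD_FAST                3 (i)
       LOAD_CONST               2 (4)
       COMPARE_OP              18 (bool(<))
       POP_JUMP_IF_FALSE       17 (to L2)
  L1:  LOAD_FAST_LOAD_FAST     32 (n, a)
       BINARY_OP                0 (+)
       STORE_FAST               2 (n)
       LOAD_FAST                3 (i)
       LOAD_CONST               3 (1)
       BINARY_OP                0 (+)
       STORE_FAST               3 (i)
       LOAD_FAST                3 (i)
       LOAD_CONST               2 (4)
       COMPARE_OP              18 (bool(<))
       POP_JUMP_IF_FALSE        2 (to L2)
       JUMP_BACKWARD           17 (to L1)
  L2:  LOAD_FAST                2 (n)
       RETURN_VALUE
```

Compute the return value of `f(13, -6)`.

LOAD_FAST_LOAD_FAST a,b → push 13,-6. Stack: [13, -6]
BINARY_OP + → 13 + -6 = 7. Stack: [7]
LOAD_FAST a → push 13. Stack: [7, 13]
BINARY_OP + → 7 + 13 = 20. Stack: [20]
STORE_FAST n → n=20. Stack: []
LOAD_FAST_LOAD_FAST n,a → push 20,13. Stack: [20, 13]
BINARY_OP // → 20 // 13 = 1. Stack: [1]
LOAD_FAST_LOAD_FAST b,b → push -6,-6. Stack: [1, -6, -6]
BINARY_OP + → -6 + -6 = -12. Stack: [1, -12]
BINARY_OP - → 1 - -12 = 13. Stack: [13]
STORE_FAST n → n=13. Stack: []
LOAD_CONST → push 0. Stack: [0]
STORE_FAST i → i=0. Stack: []
LOAD_FAST i → push 0. Stack: [0]
LOAD_CONST → push 4. Stack: [0, 4]
COMPARE_OP bool(<) → 0 vs 4 = True. Stack: [True]
POP_JUMP_IF_FALSE → pop True; no jump. Stack: []
LOAD_FAST_LOAD_FAST n,a → push 13,13. Stack: [13, 13]
BINARY_OP + → 13 + 13 = 26. Stack: [26]
STORE_FAST n → n=26. Stack: []
LOAD_FAST i → push 0. Stack: [0]
LOAD_CONST → push 1. Stack: [0, 1]
BINARY_OP + → 0 + 1 = 1. Stack: [1]
STORE_FAST i → i=1. Stack: []
LOAD_FAST i → push 1. Stack: [1]
LOAD_CONST → push 4. Stack: [1, 4]
COMPARE_OP bool(<) → 1 vs 4 = True. Stack: [True]
POP_JUMP_IF_FALSE → pop True; no jump. Stack: []
LOAD_FAST_LOAD_FAST n,a → push 26,13. Stack: [26, 13]
BINARY_OP + → 26 + 13 = 39. Stack: [39]
STORE_FAST n → n=39. Stack: []
LOAD_FAST i → push 1. Stack: [1]
LOAD_CONST → push 1. Stack: [1, 1]
BINARY_OP + → 1 + 1 = 2. Stack: [2]
STORE_FAST i → i=2. Stack: []
LOAD_FAST i → push 2. Stack: [2]
LOAD_CONST → push 4. Stack: [2, 4]
COMPARE_OP bool(<) → 2 vs 4 = True. Stack: [True]
POP_JUMP_IF_FALSE → pop True; no jump. Stack: []
LOAD_FAST_LOAD_FAST n,a → push 39,13. Stack: [39, 13]
BINARY_OP + → 39 + 13 = 52. Stack: [52]
STORE_FAST n → n=52. Stack: []
LOAD_FAST i → push 2. Stack: [2]
LOAD_CONST → push 1. Stack: [2, 1]
BINARY_OP + → 2 + 1 = 3. Stack: [3]
STORE_FAST i → i=3. Stack: []
LOAD_FAST i → push 3. Stack: [3]
LOAD_CONST → push 4. Stack: [3, 4]
COMPARE_OP bool(<) → 3 vs 4 = True. Stack: [True]
POP_JUMP_IF_FALSE → pop True; no jump. Stack: []
LOAD_FAST_LOAD_FAST n,a → push 52,13. Stack: [52, 13]
BINARY_OP + → 52 + 13 = 65. Stack: [65]
STORE_FAST n → n=65. Stack: []
LOAD_FAST i → push 3. Stack: [3]
LOAD_CONST → push 1. Stack: [3, 1]
BINARY_OP + → 3 + 1 = 4. Stack: [4]
STORE_FAST i → i=4. Stack: []
LOAD_FAST i → push 4. Stack: [4]
LOAD_CONST → push 4. Stack: [4, 4]
COMPARE_OP bool(<) → 4 vs 4 = False. Stack: [False]
POP_JUMP_IF_FALSE → pop False; jump. Stack: []
LOAD_FAST n → push 65. Stack: [65]
RETURN_VALUE → return 65.

65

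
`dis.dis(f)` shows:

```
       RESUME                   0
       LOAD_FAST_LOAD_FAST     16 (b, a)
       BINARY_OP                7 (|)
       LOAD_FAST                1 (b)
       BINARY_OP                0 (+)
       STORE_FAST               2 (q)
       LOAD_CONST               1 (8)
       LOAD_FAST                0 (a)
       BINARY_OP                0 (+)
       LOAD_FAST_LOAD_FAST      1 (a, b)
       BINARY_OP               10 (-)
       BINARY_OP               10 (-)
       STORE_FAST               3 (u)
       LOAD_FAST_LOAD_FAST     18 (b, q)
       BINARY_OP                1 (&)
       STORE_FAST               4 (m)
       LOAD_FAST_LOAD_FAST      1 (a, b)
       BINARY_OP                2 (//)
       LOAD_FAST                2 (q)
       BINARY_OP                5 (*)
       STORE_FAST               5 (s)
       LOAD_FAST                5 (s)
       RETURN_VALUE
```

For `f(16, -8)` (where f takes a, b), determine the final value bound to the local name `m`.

-16

LOAD_FAST_LOAD_FAST b,a → push -8,16. Stack: [-8, 16]
BINARY_OP | → -8 | 16 = -8. Stack: [-8]
LOAD_FAST b → push -8. Stack: [-8, -8]
BINARY_OP + → -8 + -8 = -16. Stack: [-16]
STORE_FAST q → q=-16. Stack: []
LOAD_CONST → push 8. Stack: [8]
LOAD_FAST a → push 16. Stack: [8, 16]
BINARY_OP + → 8 + 16 = 24. Stack: [24]
LOAD_FAST_LOAD_FAST a,b → push 16,-8. Stack: [24, 16, -8]
BINARY_OP - → 16 - -8 = 24. Stack: [24, 24]
BINARY_OP - → 24 - 24 = 0. Stack: [0]
STORE_FAST u → u=0. Stack: []
LOAD_FAST_LOAD_FAST b,q → push -8,-16. Stack: [-8, -16]
BINARY_OP & → -8 & -16 = -16. Stack: [-16]
STORE_FAST m → m=-16. Stack: []
LOAD_FAST_LOAD_FAST a,b → push 16,-8. Stack: [16, -8]
BINARY_OP // → 16 // -8 = -2. Stack: [-2]
LOAD_FAST q → push -16. Stack: [-2, -16]
BINARY_OP * → -2 * -16 = 32. Stack: [32]
STORE_FAST s → s=32. Stack: []
LOAD_FAST s → push 32. Stack: [32]
RETURN_VALUE → return 32.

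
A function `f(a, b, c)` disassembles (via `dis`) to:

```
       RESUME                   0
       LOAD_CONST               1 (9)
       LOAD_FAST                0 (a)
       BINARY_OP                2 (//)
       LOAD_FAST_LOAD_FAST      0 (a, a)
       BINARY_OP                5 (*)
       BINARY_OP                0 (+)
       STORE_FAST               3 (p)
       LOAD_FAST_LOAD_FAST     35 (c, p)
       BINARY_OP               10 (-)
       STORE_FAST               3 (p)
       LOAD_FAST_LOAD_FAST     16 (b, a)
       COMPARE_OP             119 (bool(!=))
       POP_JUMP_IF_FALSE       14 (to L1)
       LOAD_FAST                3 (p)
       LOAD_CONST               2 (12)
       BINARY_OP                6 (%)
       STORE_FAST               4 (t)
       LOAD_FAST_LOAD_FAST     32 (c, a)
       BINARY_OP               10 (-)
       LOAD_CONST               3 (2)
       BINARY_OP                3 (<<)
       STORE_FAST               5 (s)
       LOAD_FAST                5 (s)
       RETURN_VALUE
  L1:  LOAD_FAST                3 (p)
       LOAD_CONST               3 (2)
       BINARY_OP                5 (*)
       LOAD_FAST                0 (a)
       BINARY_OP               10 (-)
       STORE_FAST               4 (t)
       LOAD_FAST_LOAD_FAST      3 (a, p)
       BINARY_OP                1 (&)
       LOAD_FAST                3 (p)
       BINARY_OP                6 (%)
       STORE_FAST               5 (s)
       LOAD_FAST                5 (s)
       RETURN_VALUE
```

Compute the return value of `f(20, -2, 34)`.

LOAD_CONST → push 9. Stack: [9]
LOAD_FAST a → push 20. Stack: [9, 20]
BINARY_OP // → 9 // 20 = 0. Stack: [0]
LOAD_FAST_LOAD_FAST a,a → push 20,20. Stack: [0, 20, 20]
BINARY_OP * → 20 * 20 = 400. Stack: [0, 400]
BINARY_OP + → 0 + 400 = 400. Stack: [400]
STORE_FAST p → p=400. Stack: []
LOAD_FAST_LOAD_FAST c,p → push 34,400. Stack: [34, 400]
BINARY_OP - → 34 - 400 = -366. Stack: [-366]
STORE_FAST p → p=-366. Stack: []
LOAD_FAST_LOAD_FAST b,a → push -2,20. Stack: [-2, 20]
COMPARE_OP bool(!=) → -2 vs 20 = True. Stack: [True]
POP_JUMP_IF_FALSE → pop True; no jump. Stack: []
LOAD_FAST p → push -366. Stack: [-366]
LOAD_CONST → push 12. Stack: [-366, 12]
BINARY_OP % → -366 % 12 = 6. Stack: [6]
STORE_FAST t → t=6. Stack: []
LOAD_FAST_LOAD_FAST c,a → push 34,20. Stack: [34, 20]
BINARY_OP - → 34 - 20 = 14. Stack: [14]
LOAD_CONST → push 2. Stack: [14, 2]
BINARY_OP << → 14 << 2 = 56. Stack: [56]
STORE_FAST s → s=56. Stack: []
LOAD_FAST s → push 56. Stack: [56]
RETURN_VALUE → return 56.

56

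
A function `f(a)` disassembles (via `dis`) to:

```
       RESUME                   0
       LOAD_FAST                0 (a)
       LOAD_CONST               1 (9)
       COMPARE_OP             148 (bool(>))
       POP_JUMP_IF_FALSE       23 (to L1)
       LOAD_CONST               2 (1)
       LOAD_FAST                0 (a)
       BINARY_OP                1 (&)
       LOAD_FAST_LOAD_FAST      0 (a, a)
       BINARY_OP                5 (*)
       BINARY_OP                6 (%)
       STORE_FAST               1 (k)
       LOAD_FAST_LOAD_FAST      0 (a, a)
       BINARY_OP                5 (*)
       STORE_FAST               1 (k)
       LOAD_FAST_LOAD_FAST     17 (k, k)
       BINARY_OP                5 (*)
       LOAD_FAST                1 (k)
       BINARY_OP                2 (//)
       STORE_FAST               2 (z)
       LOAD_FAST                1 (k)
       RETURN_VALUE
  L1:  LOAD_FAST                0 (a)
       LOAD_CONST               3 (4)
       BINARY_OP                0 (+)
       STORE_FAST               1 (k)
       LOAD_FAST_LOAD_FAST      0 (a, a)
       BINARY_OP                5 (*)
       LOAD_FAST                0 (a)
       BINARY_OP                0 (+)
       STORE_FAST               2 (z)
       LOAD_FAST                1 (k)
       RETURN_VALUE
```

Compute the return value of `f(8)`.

LOAD_FAST a → push 8. Stack: [8]
LOAD_CONST → push 9. Stack: [8, 9]
COMPARE_OP bool(>) → 8 vs 9 = False. Stack: [False]
POP_JUMP_IF_FALSE → pop False; jump. Stack: []
LOAD_FAST a → push 8. Stack: [8]
LOAD_CONST → push 4. Stack: [8, 4]
BINARY_OP + → 8 + 4 = 12. Stack: [12]
STORE_FAST k → k=12. Stack: []
LOAD_FAST_LOAD_FAST a,a → push 8,8. Stack: [8, 8]
BINARY_OP * → 8 * 8 = 64. Stack: [64]
LOAD_FAST a → push 8. Stack: [64, 8]
BINARY_OP + → 64 + 8 = 72. Stack: [72]
STORE_FAST z → z=72. Stack: []
LOAD_FAST k → push 12. Stack: [12]
RETURN_VALUE → return 12.

12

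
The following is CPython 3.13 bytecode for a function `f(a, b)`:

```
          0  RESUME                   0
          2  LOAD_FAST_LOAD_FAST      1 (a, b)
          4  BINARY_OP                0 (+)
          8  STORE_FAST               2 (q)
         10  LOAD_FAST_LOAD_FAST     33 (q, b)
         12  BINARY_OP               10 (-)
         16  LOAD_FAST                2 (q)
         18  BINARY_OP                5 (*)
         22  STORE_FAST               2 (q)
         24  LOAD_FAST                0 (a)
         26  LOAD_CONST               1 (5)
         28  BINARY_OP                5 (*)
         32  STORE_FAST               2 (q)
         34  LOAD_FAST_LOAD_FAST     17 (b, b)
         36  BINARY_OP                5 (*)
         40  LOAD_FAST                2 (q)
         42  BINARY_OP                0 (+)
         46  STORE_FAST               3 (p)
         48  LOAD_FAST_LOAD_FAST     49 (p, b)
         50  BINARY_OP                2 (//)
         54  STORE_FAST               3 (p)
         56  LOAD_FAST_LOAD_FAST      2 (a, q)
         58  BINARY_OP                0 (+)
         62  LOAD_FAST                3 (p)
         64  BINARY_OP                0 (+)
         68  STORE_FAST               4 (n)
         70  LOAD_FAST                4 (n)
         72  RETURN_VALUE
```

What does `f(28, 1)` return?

LOAD_FAST_LOAD_FAST a,b → push 28,1. Stack: [28, 1]
BINARY_OP + → 28 + 1 = 29. Stack: [29]
STORE_FAST q → q=29. Stack: []
LOAD_FAST_LOAD_FAST q,b → push 29,1. Stack: [29, 1]
BINARY_OP - → 29 - 1 = 28. Stack: [28]
LOAD_FAST q → push 29. Stack: [28, 29]
BINARY_OP * → 28 * 29 = 812. Stack: [812]
STORE_FAST q → q=812. Stack: []
LOAD_FAST a → push 28. Stack: [28]
LOAD_CONST → push 5. Stack: [28, 5]
BINARY_OP * → 28 * 5 = 140. Stack: [140]
STORE_FAST q → q=140. Stack: []
LOAD_FAST_LOAD_FAST b,b → push 1,1. Stack: [1, 1]
BINARY_OP * → 1 * 1 = 1. Stack: [1]
LOAD_FAST q → push 140. Stack: [1, 140]
BINARY_OP + → 1 + 140 = 141. Stack: [141]
STORE_FAST p → p=141. Stack: []
LOAD_FAST_LOAD_FAST p,b → push 141,1. Stack: [141, 1]
BINARY_OP // → 141 // 1 = 141. Stack: [141]
STORE_FAST p → p=141. Stack: []
LOAD_FAST_LOAD_FAST a,q → push 28,140. Stack: [28, 140]
BINARY_OP + → 28 + 140 = 168. Stack: [168]
LOAD_FAST p → push 141. Stack: [168, 141]
BINARY_OP + → 168 + 141 = 309. Stack: [309]
STORE_FAST n → n=309. Stack: []
LOAD_FAST n → push 309. Stack: [309]
RETURN_VALUE → return 309.

309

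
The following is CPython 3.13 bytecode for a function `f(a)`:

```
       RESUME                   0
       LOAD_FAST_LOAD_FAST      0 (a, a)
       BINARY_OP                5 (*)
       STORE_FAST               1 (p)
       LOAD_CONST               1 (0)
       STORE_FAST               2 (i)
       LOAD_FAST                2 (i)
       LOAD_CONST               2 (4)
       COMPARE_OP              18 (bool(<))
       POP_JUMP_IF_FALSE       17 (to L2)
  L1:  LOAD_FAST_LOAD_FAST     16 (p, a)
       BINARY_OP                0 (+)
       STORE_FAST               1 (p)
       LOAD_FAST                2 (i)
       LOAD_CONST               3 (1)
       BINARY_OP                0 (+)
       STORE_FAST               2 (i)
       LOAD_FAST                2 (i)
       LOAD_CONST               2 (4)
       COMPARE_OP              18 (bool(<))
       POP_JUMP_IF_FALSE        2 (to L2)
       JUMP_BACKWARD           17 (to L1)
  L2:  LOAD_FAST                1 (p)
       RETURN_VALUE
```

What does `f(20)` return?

LOAD_FAST_LOAD_FAST a,a → push 20,20. Stack: [20, 20]
BINARY_OP * → 20 * 20 = 400. Stack: [400]
STORE_FAST p → p=400. Stack: []
LOAD_CONST → push 0. Stack: [0]
STORE_FAST i → i=0. Stack: []
LOAD_FAST i → push 0. Stack: [0]
LOAD_CONST → push 4. Stack: [0, 4]
COMPARE_OP bool(<) → 0 vs 4 = True. Stack: [True]
POP_JUMP_IF_FALSE → pop True; no jump. Stack: []
LOAD_FAST_LOAD_FAST p,a → push 400,20. Stack: [400, 20]
BINARY_OP + → 400 + 20 = 420. Stack: [420]
STORE_FAST p → p=420. Stack: []
LOAD_FAST i → push 0. Stack: [0]
LOAD_CONST → push 1. Stack: [0, 1]
BINARY_OP + → 0 + 1 = 1. Stack: [1]
STORE_FAST i → i=1. Stack: []
LOAD_FAST i → push 1. Stack: [1]
LOAD_CONST → push 4. Stack: [1, 4]
COMPARE_OP bool(<) → 1 vs 4 = True. Stack: [True]
POP_JUMP_IF_FALSE → pop True; no jump. Stack: []
LOAD_FAST_LOAD_FAST p,a → push 420,20. Stack: [420, 20]
BINARY_OP + → 420 + 20 = 440. Stack: [440]
STORE_FAST p → p=440. Stack: []
LOAD_FAST i → push 1. Stack: [1]
LOAD_CONST → push 1. Stack: [1, 1]
BINARY_OP + → 1 + 1 = 2. Stack: [2]
STORE_FAST i → i=2. Stack: []
LOAD_FAST i → push 2. Stack: [2]
LOAD_CONST → push 4. Stack: [2, 4]
COMPARE_OP bool(<) → 2 vs 4 = True. Stack: [True]
POP_JUMP_IF_FALSE → pop True; no jump. Stack: []
LOAD_FAST_LOAD_FAST p,a → push 440,20. Stack: [440, 20]
BINARY_OP + → 440 + 20 = 460. Stack: [460]
STORE_FAST p → p=460. Stack: []
LOAD_FAST i → push 2. Stack: [2]
LOAD_CONST → push 1. Stack: [2, 1]
BINARY_OP + → 2 + 1 = 3. Stack: [3]
STORE_FAST i → i=3. Stack: []
LOAD_FAST i → push 3. Stack: [3]
LOAD_CONST → push 4. Stack: [3, 4]
COMPARE_OP bool(<) → 3 vs 4 = True. Stack: [True]
POP_JUMP_IF_FALSE → pop True; no jump. Stack: []
LOAD_FAST_LOAD_FAST p,a → push 460,20. Stack: [460, 20]
BINARY_OP + → 460 + 20 = 480. Stack: [480]
STORE_FAST p → p=480. Stack: []
LOAD_FAST i → push 3. Stack: [3]
LOAD_CONST → push 1. Stack: [3, 1]
BINARY_OP + → 3 + 1 = 4. Stack: [4]
STORE_FAST i → i=4. Stack: []
LOAD_FAST i → push 4. Stack: [4]
LOAD_CONST → push 4. Stack: [4, 4]
COMPARE_OP bool(<) → 4 vs 4 = False. Stack: [False]
POP_JUMP_IF_FALSE → pop False; jump. Stack: []
LOAD_FAST p → push 480. Stack: [480]
RETURN_VALUE → return 480.

480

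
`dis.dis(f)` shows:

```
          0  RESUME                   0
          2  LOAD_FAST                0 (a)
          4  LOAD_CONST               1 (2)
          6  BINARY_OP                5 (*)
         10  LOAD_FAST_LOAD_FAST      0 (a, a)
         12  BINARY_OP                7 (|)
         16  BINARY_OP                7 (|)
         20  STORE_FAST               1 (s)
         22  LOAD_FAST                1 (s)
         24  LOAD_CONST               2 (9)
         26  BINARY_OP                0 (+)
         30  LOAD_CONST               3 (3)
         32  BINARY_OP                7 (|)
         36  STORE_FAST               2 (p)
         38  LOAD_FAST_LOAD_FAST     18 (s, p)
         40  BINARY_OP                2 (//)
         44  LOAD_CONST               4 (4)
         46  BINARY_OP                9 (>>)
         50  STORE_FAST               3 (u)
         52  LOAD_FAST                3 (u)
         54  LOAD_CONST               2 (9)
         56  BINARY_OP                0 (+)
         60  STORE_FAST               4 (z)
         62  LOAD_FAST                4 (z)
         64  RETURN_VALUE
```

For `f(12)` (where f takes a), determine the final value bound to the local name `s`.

28

LOAD_FAST a → push 12. Stack: [12]
LOAD_CONST → push 2. Stack: [12, 2]
BINARY_OP * → 12 * 2 = 24. Stack: [24]
LOAD_FAST_LOAD_FAST a,a → push 12,12. Stack: [24, 12, 12]
BINARY_OP | → 12 | 12 = 12. Stack: [24, 12]
BINARY_OP | → 24 | 12 = 28. Stack: [28]
STORE_FAST s → s=28. Stack: []
LOAD_FAST s → push 28. Stack: [28]
LOAD_CONST → push 9. Stack: [28, 9]
BINARY_OP + → 28 + 9 = 37. Stack: [37]
LOAD_CONST → push 3. Stack: [37, 3]
BINARY_OP | → 37 | 3 = 39. Stack: [39]
STORE_FAST p → p=39. Stack: []
LOAD_FAST_LOAD_FAST s,p → push 28,39. Stack: [28, 39]
BINARY_OP // → 28 // 39 = 0. Stack: [0]
LOAD_CONST → push 4. Stack: [0, 4]
BINARY_OP >> → 0 >> 4 = 0. Stack: [0]
STORE_FAST u → u=0. Stack: []
LOAD_FAST u → push 0. Stack: [0]
LOAD_CONST → push 9. Stack: [0, 9]
BINARY_OP + → 0 + 9 = 9. Stack: [9]
STORE_FAST z → z=9. Stack: []
LOAD_FAST z → push 9. Stack: [9]
RETURN_VALUE → return 9.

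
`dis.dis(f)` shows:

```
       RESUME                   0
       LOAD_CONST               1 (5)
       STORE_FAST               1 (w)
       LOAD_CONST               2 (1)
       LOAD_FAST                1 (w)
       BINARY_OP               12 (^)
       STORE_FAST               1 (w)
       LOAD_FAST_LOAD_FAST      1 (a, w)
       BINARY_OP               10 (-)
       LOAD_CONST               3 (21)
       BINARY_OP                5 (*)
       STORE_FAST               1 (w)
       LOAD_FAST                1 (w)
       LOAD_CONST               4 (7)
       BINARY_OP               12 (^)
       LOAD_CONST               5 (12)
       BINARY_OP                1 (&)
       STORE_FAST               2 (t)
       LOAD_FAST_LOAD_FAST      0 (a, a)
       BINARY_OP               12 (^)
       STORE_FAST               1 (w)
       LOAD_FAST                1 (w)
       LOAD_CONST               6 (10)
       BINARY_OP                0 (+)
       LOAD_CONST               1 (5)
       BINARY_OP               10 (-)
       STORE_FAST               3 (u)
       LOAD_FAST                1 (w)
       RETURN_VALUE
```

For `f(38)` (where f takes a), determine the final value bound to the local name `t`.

LOAD_CONST → push 5. Stack: [5]
STORE_FAST w → w=5. Stack: []
LOAD_CONST → push 1. Stack: [1]
LOAD_FAST w → push 5. Stack: [1, 5]
BINARY_OP ^ → 1 ^ 5 = 4. Stack: [4]
STORE_FAST w → w=4. Stack: []
LOAD_FAST_LOAD_FAST a,w → push 38,4. Stack: [38, 4]
BINARY_OP - → 38 - 4 = 34. Stack: [34]
LOAD_CONST → push 21. Stack: [34, 21]
BINARY_OP * → 34 * 21 = 714. Stack: [714]
STORE_FAST w → w=714. Stack: []
LOAD_FAST w → push 714. Stack: [714]
LOAD_CONST → push 7. Stack: [714, 7]
BINARY_OP ^ → 714 ^ 7 = 717. Stack: [717]
LOAD_CONST → push 12. Stack: [717, 12]
BINARY_OP & → 717 & 12 = 12. Stack: [12]
STORE_FAST t → t=12. Stack: []
LOAD_FAST_LOAD_FAST a,a → push 38,38. Stack: [38, 38]
BINARY_OP ^ → 38 ^ 38 = 0. Stack: [0]
STORE_FAST w → w=0. Stack: []
LOAD_FAST w → push 0. Stack: [0]
LOAD_CONST → push 10. Stack: [0, 10]
BINARY_OP + → 0 + 10 = 10. Stack: [10]
LOAD_CONST → push 5. Stack: [10, 5]
BINARY_OP - → 10 - 5 = 5. Stack: [5]
STORE_FAST u → u=5. Stack: []
LOAD_FAST w → push 0. Stack: [0]
RETURN_VALUE → return 0.

12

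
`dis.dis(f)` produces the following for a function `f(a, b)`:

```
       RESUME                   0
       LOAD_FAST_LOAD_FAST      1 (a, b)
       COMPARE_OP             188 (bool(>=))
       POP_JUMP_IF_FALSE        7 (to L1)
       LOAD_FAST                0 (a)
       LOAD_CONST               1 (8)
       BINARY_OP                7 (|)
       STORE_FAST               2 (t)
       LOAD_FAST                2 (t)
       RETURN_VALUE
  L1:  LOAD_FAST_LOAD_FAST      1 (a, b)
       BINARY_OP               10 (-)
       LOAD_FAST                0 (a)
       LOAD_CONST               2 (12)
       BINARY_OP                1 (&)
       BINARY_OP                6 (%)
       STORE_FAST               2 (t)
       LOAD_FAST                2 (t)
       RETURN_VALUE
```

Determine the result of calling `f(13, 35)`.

2

LOAD_FAST_LOAD_FAST a,b → push 13,35. Stack: [13, 35]
COMPARE_OP bool(>=) → 13 vs 35 = False. Stack: [False]
POP_JUMP_IF_FALSE → pop False; jump. Stack: []
LOAD_FAST_LOAD_FAST a,b → push 13,35. Stack: [13, 35]
BINARY_OP - → 13 - 35 = -22. Stack: [-22]
LOAD_FAST a → push 13. Stack: [-22, 13]
LOAD_CONST → push 12. Stack: [-22, 13, 12]
BINARY_OP & → 13 & 12 = 12. Stack: [-22, 12]
BINARY_OP % → -22 % 12 = 2. Stack: [2]
STORE_FAST t → t=2. Stack: []
LOAD_FAST t → push 2. Stack: [2]
RETURN_VALUE → return 2.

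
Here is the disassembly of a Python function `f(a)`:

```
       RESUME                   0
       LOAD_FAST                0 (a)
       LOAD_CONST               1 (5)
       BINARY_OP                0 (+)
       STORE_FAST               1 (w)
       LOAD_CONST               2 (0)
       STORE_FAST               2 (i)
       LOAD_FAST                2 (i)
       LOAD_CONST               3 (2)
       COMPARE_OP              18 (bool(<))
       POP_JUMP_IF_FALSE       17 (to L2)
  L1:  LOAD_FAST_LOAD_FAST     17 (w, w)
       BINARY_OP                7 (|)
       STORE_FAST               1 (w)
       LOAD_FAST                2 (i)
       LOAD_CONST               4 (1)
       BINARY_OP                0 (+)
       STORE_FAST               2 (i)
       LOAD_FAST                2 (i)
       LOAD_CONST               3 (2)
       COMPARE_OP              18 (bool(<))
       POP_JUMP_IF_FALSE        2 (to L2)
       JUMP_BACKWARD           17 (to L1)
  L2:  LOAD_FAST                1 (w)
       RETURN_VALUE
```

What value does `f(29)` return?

LOAD_FAST a → push 29. Stack: [29]
LOAD_CONST → push 5. Stack: [29, 5]
BINARY_OP + → 29 + 5 = 34. Stack: [34]
STORE_FAST w → w=34. Stack: []
LOAD_CONST → push 0. Stack: [0]
STORE_FAST i → i=0. Stack: []
LOAD_FAST i → push 0. Stack: [0]
LOAD_CONST → push 2. Stack: [0, 2]
COMPARE_OP bool(<) → 0 vs 2 = True. Stack: [True]
POP_JUMP_IF_FALSE → pop True; no jump. Stack: []
LOAD_FAST_LOAD_FAST w,w → push 34,34. Stack: [34, 34]
BINARY_OP | → 34 | 34 = 34. Stack: [34]
STORE_FAST w → w=34. Stack: []
LOAD_FAST i → push 0. Stack: [0]
LOAD_CONST → push 1. Stack: [0, 1]
BINARY_OP + → 0 + 1 = 1. Stack: [1]
STORE_FAST i → i=1. Stack: []
LOAD_FAST i → push 1. Stack: [1]
LOAD_CONST → push 2. Stack: [1, 2]
COMPARE_OP bool(<) → 1 vs 2 = True. Stack: [True]
POP_JUMP_IF_FALSE → pop True; no jump. Stack: []
LOAD_FAST_LOAD_FAST w,w → push 34,34. Stack: [34, 34]
BINARY_OP | → 34 | 34 = 34. Stack: [34]
STORE_FAST w → w=34. Stack: []
LOAD_FAST i → push 1. Stack: [1]
LOAD_CONST → push 1. Stack: [1, 1]
BINARY_OP + → 1 + 1 = 2. Stack: [2]
STORE_FAST i → i=2. Stack: []
LOAD_FAST i → push 2. Stack: [2]
LOAD_CONST → push 2. Stack: [2, 2]
COMPARE_OP bool(<) → 2 vs 2 = False. Stack: [False]
POP_JUMP_IF_FALSE → pop False; jump. Stack: []
LOAD_FAST w → push 34. Stack: [34]
RETURN_VALUE → return 34.

34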